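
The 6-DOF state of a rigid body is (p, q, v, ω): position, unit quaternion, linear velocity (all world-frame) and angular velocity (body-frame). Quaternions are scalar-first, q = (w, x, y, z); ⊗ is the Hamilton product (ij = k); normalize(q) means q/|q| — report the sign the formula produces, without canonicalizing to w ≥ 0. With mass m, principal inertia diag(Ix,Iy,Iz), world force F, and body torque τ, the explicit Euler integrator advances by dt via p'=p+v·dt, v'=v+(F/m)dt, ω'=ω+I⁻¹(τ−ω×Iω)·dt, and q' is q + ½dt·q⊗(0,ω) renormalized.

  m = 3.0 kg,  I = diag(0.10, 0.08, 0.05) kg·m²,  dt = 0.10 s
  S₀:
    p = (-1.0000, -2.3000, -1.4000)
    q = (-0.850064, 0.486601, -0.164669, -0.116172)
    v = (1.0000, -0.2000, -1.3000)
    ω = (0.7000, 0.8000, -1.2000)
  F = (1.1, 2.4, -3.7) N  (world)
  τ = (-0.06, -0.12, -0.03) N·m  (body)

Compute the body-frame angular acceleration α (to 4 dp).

α = (-0.8880, -0.9750, -0.3760)

ω×(Iω) gyroscopic = (0.0288, -0.0420, -0.0112)
α = I⁻¹(τ − ω×Iω) = (-0.8880, -0.9750, -0.3760)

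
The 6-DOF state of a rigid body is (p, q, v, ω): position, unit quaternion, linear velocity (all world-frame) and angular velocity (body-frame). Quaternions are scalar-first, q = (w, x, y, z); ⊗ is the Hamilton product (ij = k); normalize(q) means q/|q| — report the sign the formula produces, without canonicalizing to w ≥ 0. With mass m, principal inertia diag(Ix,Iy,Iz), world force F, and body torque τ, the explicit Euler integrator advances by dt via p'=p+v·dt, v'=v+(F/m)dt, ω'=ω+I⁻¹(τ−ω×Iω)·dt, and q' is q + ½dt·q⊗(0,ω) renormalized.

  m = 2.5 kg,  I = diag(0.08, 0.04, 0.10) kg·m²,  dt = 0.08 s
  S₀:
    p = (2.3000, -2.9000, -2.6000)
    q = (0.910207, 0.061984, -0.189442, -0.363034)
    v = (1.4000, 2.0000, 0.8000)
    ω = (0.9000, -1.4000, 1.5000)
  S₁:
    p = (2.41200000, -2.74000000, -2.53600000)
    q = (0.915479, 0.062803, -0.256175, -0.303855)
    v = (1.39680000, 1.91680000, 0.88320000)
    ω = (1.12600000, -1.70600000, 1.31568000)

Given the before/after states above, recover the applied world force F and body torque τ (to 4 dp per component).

F = (-0.1000, -2.6000, 2.6000)
τ = (0.1000, -0.1800, -0.1800)

velocity change Δv = (-0.00320000, -0.08320000, 0.08320000)
m·(v₁−v₀)/dt = (-0.1000, -2.6000, 2.6000)
rate change Δω = (0.22600000, -0.30600000, -0.18432000)
precession coupling = (-0.1260, -0.0270, 0.0504)
applied torque τ = (0.1000, -0.1800, -0.1800)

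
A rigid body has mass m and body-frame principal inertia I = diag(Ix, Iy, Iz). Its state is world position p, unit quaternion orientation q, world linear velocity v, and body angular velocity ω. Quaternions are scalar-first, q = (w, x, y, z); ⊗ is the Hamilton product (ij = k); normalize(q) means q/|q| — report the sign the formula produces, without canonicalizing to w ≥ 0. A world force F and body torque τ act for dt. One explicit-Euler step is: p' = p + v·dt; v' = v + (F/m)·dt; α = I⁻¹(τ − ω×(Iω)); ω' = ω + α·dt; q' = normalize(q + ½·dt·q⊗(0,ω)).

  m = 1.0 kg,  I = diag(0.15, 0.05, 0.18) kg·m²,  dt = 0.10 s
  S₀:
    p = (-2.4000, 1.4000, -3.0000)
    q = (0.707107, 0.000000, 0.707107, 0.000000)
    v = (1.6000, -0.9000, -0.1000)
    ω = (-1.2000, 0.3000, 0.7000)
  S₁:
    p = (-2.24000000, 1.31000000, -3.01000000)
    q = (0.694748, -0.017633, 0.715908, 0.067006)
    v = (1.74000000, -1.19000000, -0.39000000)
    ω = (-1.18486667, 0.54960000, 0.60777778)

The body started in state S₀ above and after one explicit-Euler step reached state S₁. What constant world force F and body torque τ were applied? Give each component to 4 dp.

velocity change Δv = (0.14000000, -0.29000000, -0.29000000)
F = m·Δv/dt = (1.4000, -2.9000, -2.9000)
Δω = ω₁−ω₀ = (0.01513333, 0.24960000, -0.09222222)
precession coupling = (0.0273, 0.0252, 0.0360)
τ = I·(Δω/dt) + ω₀×(Iω₀) = (0.0500, 0.1500, -0.1300)

F = (1.4000, -2.9000, -2.9000)
τ = (0.0500, 0.1500, -0.1300)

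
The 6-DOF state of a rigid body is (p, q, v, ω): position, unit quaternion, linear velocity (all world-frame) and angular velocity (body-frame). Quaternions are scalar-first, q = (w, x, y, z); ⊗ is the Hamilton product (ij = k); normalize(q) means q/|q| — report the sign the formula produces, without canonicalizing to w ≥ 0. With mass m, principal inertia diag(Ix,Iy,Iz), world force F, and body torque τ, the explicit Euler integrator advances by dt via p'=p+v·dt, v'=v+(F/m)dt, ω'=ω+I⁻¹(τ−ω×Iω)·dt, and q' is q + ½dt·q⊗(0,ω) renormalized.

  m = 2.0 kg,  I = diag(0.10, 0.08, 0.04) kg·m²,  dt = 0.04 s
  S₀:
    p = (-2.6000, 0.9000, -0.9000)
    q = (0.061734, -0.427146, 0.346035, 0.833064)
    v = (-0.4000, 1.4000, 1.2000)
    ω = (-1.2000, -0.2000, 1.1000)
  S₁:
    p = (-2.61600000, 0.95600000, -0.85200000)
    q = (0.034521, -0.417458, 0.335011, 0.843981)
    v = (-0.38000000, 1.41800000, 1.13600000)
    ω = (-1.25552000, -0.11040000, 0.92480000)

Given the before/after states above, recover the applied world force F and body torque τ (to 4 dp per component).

velocity change Δv = (0.02000000, 0.01800000, -0.06400000)
applied force F = (1.0000, 0.9000, -3.2000)
rate change Δω = (-0.05552000, 0.08960000, -0.17520000)
precession coupling = (0.0088, -0.0792, -0.0048)
applied torque τ = (-0.1300, 0.1000, -0.1800)

F = (1.0000, 0.9000, -3.2000)
τ = (-0.1300, 0.1000, -0.1800)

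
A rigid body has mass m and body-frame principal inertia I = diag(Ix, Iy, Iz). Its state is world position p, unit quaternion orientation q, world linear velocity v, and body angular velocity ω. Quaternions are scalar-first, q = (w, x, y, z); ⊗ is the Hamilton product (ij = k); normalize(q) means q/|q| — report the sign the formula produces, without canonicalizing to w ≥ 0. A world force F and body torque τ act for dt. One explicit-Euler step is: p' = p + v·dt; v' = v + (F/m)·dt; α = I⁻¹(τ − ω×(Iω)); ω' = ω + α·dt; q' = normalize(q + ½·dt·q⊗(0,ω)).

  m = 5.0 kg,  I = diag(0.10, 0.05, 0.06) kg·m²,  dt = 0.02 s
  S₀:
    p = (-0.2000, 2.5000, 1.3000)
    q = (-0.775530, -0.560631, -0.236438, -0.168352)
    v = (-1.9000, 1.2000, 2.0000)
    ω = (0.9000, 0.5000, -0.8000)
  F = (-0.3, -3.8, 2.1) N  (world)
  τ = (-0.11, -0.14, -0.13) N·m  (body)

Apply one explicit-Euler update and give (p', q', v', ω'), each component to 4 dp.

p' = (-0.2380, 2.5240, 1.3400)
q' = (-0.7706, -0.5648, -0.2463, -0.1628)
v' = (-1.9012, 1.1848, 2.0084)
ω' = (0.8788, 0.4555, -0.8358)

gyro term ω×Iω = (-0.0040, -0.0288, -0.0225)
angular accel α = (-1.0600, -2.2240, -1.7917)
ω' = ω + α·dt = (0.8788, 0.4555, -0.8358)
2q̇ = q⊗(0,ω) = (0.4881053, -0.4246506, -0.9877866, 0.5529027)
q' = normalize(q + ½dt·q⊗(0,ω)) = (-0.7706, -0.5648, -0.2463, -0.1628)
a = F/m = (-0.0600, -0.7600, 0.4200)
p + v·dt = (-0.2380, 2.5240, 1.3400)
v + (F/m)dt = (-1.9012, 1.1848, 2.0084)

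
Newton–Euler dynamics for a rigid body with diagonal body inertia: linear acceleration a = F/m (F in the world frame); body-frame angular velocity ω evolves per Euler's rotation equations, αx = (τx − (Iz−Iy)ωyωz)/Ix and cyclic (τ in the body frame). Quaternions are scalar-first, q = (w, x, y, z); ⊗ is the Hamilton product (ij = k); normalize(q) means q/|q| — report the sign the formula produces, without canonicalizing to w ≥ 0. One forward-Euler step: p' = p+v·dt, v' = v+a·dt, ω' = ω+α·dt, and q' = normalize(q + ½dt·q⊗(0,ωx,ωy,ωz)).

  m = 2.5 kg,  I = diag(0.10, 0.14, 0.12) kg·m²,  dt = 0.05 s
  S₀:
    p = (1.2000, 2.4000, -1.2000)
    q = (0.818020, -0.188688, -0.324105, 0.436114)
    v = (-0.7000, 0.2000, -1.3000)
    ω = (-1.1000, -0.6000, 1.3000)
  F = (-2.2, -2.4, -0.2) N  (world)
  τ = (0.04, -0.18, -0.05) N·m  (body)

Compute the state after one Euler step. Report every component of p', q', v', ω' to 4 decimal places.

precession coupling ω×(Iω) = (0.0156, 0.0286, 0.0264)
α = I⁻¹(τ − ω×Iω) = (0.2440, -1.4900, -0.6367)
ω + α·dt = (-1.0878, -0.6745, 1.2682)
Hamilton product q⊗(0,ω) = (-0.9689680, -1.0594901, -0.7252430, 0.8201233)
updated quaternion q' = (0.7930, -0.2150, -0.3419, 0.4562)
a = F/m = (-0.8800, -0.9600, -0.0800)
p' = p + v·dt = (1.1650, 2.4100, -1.2650)
v + (F/m)dt = (-0.7440, 0.1520, -1.3040)

p' = (1.1650, 2.4100, -1.2650)
q' = (0.7930, -0.2150, -0.3419, 0.4562)
v' = (-0.7440, 0.1520, -1.3040)
ω' = (-1.0878, -0.6745, 1.2682)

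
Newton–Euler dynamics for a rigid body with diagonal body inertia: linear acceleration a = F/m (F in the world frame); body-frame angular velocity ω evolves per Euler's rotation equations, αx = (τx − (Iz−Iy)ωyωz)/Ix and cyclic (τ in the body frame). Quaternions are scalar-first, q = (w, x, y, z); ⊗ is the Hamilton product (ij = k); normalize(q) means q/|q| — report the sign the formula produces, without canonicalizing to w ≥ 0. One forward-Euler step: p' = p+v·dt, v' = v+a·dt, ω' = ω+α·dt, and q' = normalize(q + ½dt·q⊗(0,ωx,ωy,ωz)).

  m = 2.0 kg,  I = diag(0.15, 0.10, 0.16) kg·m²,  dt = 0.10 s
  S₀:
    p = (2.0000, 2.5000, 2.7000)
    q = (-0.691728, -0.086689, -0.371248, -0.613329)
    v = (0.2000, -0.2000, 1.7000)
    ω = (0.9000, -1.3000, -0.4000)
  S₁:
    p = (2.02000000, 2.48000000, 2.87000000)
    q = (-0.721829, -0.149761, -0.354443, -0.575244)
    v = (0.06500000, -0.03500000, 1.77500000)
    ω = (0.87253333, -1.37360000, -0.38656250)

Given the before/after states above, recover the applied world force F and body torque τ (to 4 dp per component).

F = (-2.7000, 3.3000, 1.5000)
τ = (-0.0100, -0.0700, 0.0800)

Δv = v₁−v₀ = (-0.13500000, 0.16500000, 0.07500000)
F = m·Δv/dt = (-2.7000, 3.3000, 1.5000)
ω₁ − ω₀ = (-0.02746667, -0.07360000, 0.01343750)
applied torque τ = (-0.0100, -0.0700, 0.0800)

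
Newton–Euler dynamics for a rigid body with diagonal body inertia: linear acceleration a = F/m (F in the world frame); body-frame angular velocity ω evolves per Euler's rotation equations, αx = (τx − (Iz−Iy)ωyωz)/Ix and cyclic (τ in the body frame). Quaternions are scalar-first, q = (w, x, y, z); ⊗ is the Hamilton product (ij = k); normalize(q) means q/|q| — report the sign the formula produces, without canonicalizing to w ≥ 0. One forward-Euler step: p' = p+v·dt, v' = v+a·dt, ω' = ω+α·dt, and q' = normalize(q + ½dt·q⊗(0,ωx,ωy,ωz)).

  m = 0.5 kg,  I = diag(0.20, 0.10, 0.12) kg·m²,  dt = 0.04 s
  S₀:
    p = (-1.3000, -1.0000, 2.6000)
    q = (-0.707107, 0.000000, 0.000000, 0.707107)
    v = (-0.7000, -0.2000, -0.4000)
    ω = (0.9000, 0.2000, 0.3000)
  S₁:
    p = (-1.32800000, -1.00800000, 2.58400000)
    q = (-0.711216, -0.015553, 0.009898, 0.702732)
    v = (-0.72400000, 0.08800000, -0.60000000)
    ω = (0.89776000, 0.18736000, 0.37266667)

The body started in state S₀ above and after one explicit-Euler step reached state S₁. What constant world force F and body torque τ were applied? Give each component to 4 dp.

v₁ − v₀ = (-0.02400000, 0.28800000, -0.20000000)
applied force F = (-0.3000, 3.6000, -2.5000)
ω₁ − ω₀ = (-0.00224000, -0.01264000, 0.07266667)
τ = I·(Δω/dt) + ω₀×(Iω₀) = (-0.0100, -0.0100, 0.2000)

F = (-0.3000, 3.6000, -2.5000)
τ = (-0.0100, -0.0100, 0.2000)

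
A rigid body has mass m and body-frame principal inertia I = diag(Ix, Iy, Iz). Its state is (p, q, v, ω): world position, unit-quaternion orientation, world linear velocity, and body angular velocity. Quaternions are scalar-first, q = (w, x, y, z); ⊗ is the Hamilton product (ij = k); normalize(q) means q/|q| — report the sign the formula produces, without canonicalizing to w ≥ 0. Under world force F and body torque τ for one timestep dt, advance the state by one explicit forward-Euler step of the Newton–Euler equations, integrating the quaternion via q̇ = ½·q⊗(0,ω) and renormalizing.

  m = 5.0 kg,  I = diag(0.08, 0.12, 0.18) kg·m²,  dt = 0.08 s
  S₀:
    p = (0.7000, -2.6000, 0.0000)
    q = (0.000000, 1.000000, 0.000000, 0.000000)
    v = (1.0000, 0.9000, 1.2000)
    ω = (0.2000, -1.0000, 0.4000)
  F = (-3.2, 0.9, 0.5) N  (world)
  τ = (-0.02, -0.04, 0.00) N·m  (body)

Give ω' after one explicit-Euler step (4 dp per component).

(τ − ω×Iω)/I = (0.0500, -0.2667, 0.0444)
ω' = ω + α·dt = (0.2040, -1.0213, 0.4036)

ω' = (0.2040, -1.0213, 0.4036)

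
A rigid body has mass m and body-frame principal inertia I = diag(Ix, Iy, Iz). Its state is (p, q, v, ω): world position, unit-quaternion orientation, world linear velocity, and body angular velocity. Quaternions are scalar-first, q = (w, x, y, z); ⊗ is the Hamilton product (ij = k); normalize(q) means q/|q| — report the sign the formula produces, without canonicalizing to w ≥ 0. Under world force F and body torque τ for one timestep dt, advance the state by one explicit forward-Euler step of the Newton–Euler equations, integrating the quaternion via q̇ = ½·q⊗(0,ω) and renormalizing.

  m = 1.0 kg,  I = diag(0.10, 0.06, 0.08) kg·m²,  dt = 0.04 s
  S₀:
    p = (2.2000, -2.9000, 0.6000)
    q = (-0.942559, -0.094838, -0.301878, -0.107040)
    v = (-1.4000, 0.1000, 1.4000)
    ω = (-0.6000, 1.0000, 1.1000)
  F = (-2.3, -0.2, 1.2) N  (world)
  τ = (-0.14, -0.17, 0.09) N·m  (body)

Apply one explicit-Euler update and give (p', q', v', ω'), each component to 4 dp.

p' = (2.1440, -2.8960, 0.6560)
q' = (-0.9348, -0.0880, -0.3172, -0.1332)
v' = (-1.4920, 0.0920, 1.4480)
ω' = (-0.6648, 0.8955, 1.1330)

linear accel F/m = (-2.3000, -0.2000, 1.2000)
new position p' = (2.1440, -2.8960, 0.6560)
v' = v + a·dt = (-1.4920, 0.0920, 1.4480)
precession coupling ω×(Iω) = (0.0220, -0.0132, 0.0240)
(τ − ω×Iω)/I = (-1.6200, -2.6133, 0.8250)
ω + α·dt = (-0.6648, 0.8955, 1.1330)
q⊗(0,ω) = (0.3627192, 0.3405096, -0.7740132, -1.3127797)
q + ½dt·q⊗(0,ω), renormalized = (-0.9348, -0.0880, -0.3172, -0.1332)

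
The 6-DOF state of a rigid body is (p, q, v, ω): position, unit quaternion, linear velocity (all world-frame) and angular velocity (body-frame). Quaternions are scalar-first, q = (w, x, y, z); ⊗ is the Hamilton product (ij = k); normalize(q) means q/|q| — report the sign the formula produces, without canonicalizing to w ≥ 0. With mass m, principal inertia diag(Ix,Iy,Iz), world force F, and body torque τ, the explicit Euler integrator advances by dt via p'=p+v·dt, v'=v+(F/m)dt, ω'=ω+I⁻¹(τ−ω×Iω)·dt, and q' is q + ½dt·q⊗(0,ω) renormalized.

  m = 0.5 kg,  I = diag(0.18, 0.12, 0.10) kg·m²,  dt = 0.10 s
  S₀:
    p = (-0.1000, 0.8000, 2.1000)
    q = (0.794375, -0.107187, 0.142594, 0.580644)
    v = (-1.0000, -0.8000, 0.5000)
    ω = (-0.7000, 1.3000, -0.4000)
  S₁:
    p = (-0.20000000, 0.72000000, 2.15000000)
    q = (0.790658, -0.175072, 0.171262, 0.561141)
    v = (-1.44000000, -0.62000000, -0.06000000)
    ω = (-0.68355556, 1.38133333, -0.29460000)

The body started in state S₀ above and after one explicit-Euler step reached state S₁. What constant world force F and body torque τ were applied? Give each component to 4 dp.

rate change Δω = (0.01644444, 0.08133333, 0.10540000)
τ = I·(Δω/dt) + ω₀×(Iω₀) = (0.0400, 0.1200, 0.1600)
velocity change Δv = (-0.44000000, 0.18000000, -0.56000000)
F = m·Δv/dt = (-2.2000, 0.9000, -2.8000)

F = (-2.2000, 0.9000, -2.8000)
τ = (0.0400, 0.1200, 0.1600)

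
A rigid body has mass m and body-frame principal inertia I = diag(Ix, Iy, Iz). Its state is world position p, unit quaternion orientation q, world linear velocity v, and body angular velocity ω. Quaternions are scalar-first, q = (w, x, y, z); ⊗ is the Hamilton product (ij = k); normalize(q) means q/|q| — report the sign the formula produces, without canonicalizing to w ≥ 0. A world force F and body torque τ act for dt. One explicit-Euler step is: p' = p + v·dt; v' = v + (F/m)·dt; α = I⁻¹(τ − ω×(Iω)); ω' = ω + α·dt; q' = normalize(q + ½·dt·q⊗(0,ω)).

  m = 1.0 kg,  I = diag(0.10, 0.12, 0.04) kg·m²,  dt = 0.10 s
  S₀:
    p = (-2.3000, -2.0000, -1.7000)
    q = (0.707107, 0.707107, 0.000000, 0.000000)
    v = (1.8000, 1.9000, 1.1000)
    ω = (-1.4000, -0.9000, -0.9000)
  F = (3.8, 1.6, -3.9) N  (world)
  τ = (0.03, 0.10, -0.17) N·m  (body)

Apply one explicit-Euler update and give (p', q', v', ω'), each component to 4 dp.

precession coupling ω×(Iω) = (-0.0648, 0.0756, 0.0252)
α = I⁻¹(τ − ω×Iω) = (0.9480, 0.2033, -4.8800)
ω' = ω + α·dt = (-1.3052, -0.8797, -1.3880)
2q̇ = q⊗(0,ω) = (0.9899498, -0.9899498, 0.0000000, -1.2727926)
updated quaternion q' = (0.7532, 0.6547, 0.0000, -0.0634)
a = F/m = (3.8000, 1.6000, -3.9000)
p + v·dt = (-2.1200, -1.8100, -1.5900)
v + (F/m)dt = (2.1800, 2.0600, 0.7100)

p' = (-2.1200, -1.8100, -1.5900)
q' = (0.7532, 0.6547, 0.0000, -0.0634)
v' = (2.1800, 2.0600, 0.7100)
ω' = (-1.3052, -0.8797, -1.3880)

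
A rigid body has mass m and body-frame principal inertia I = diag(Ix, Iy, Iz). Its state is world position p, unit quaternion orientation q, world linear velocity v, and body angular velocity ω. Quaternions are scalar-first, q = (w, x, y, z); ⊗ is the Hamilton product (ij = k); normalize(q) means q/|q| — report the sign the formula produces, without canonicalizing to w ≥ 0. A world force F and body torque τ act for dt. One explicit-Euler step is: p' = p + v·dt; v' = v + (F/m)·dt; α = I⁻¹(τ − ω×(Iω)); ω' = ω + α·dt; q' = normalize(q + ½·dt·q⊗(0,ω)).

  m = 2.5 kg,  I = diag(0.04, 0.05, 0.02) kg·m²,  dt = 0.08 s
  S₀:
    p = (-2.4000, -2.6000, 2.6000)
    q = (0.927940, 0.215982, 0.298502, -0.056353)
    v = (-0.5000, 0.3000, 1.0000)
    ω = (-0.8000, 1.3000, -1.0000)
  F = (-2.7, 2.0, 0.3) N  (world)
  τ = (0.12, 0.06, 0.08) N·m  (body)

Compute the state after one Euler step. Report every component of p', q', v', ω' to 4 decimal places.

p' = (-2.4400, -2.5760, 2.6800)
q' = (0.9146, 0.1768, 0.3562, -0.0725)
v' = (-0.5864, 0.3640, 1.0096)
ω' = (-0.6380, 1.3704, -0.6384)

angular accel α = (2.0250, 0.8800, 4.5200)
new body rate ω' = (-0.6380, 1.3704, -0.6384)
q⊗(0,ω) = (-0.2716200, -0.9675951, 1.4673864, -0.4083618)
updated quaternion q' = (0.9146, 0.1768, 0.3562, -0.0725)
p' = p + v·dt = (-2.4400, -2.5760, 2.6800)
new velocity v' = (-0.5864, 0.3640, 1.0096)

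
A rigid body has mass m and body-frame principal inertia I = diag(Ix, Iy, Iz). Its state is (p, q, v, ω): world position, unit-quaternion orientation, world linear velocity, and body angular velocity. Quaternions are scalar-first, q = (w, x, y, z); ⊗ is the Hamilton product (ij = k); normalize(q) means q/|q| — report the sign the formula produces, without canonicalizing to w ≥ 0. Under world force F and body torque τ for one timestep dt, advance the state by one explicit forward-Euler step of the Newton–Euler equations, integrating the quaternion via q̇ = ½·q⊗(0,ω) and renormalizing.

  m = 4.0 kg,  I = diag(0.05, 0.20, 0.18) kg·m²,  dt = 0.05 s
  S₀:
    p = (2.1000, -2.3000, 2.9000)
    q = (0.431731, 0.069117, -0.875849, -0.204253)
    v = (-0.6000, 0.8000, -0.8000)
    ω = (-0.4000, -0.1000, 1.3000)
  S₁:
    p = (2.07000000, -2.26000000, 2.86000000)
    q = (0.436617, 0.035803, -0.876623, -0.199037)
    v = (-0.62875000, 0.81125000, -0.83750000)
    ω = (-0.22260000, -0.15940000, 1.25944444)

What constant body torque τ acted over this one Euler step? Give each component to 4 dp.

τ = (0.1800, -0.1700, -0.1400)

rate change Δω = (0.17740000, -0.05940000, -0.04055556)
precession coupling = (0.0026, 0.0676, 0.0060)
applied torque τ = (0.1800, -0.1700, -0.1400)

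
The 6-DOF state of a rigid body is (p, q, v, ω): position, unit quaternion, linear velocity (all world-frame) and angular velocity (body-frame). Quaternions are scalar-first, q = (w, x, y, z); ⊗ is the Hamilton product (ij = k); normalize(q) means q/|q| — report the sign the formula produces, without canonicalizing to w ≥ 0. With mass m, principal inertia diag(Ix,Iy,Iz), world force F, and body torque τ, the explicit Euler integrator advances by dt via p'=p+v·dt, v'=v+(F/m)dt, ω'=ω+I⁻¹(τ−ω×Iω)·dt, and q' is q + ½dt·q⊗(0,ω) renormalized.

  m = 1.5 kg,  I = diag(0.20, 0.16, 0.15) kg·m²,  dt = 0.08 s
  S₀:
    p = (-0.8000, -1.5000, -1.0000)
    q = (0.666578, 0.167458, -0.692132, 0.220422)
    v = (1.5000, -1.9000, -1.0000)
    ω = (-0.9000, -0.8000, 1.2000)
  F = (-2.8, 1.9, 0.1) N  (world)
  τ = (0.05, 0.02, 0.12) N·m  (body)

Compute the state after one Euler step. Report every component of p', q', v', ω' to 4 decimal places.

p' = (-0.6800, -1.6520, -1.0800)
q' = (0.6384, 0.1170, -0.7278, 0.2216)
v' = (1.3507, -1.7987, -0.9947)
ω' = (-0.8838, -0.7630, 1.2794)

ω×(Iω) gyroscopic = (0.0096, -0.0540, -0.0288)
angular accel α = (0.2020, 0.4625, 0.9920)
new body rate ω' = (-0.8838, -0.7630, 1.2794)
2q̇ = q⊗(0,ω) = (-0.6674998, -1.2541410, -0.9325918, 0.0430084)
q + ½dt·q⊗(0,ω), renormalized = (0.6384, 0.1170, -0.7278, 0.2216)
p' = p + v·dt = (-0.6800, -1.6520, -1.0800)
v + (F/m)dt = (1.3507, -1.7987, -0.9947)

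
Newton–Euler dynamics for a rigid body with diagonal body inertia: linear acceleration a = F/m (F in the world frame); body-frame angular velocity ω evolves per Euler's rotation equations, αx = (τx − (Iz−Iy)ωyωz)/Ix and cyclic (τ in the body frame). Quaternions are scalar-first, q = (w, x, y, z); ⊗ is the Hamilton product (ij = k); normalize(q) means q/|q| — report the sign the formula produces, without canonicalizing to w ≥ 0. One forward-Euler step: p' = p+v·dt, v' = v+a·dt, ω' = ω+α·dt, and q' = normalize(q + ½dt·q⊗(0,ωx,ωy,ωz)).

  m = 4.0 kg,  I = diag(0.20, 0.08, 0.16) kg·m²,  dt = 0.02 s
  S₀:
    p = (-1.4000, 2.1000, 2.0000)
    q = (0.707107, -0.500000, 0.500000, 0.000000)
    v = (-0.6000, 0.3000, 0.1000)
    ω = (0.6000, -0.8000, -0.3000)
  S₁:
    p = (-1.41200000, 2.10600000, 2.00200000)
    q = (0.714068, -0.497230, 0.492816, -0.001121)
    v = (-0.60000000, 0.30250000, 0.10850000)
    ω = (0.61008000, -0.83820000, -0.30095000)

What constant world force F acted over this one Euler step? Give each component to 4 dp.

F = (0.0000, 0.5000, 1.7000)

v₁ − v₀ = (0.00000000, 0.00250000, 0.00850000)
m·(v₁−v₀)/dt = (0.0000, 0.5000, 1.7000)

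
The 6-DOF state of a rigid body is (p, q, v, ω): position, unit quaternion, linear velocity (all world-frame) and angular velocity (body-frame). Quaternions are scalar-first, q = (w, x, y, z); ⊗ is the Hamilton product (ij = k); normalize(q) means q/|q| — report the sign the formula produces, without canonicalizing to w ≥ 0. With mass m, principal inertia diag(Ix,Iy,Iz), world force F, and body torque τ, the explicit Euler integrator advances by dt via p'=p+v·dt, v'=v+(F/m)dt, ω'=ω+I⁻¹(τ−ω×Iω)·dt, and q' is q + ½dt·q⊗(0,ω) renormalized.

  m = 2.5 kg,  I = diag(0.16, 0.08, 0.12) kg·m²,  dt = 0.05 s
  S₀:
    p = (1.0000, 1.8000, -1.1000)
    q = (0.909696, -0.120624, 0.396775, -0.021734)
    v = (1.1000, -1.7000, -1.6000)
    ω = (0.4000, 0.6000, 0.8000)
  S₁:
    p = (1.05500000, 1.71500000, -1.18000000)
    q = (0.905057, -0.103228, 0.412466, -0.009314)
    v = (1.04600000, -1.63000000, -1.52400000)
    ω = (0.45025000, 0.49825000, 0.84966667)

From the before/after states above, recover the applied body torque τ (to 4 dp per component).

τ = (0.1800, -0.1500, 0.1000)

rate change Δω = (0.05025000, -0.10175000, 0.04966667)
ω₀×(Iω₀) = (0.0192, 0.0128, -0.0192)
τ = I·(Δω/dt) + ω₀×(Iω₀) = (0.1800, -0.1500, 0.1000)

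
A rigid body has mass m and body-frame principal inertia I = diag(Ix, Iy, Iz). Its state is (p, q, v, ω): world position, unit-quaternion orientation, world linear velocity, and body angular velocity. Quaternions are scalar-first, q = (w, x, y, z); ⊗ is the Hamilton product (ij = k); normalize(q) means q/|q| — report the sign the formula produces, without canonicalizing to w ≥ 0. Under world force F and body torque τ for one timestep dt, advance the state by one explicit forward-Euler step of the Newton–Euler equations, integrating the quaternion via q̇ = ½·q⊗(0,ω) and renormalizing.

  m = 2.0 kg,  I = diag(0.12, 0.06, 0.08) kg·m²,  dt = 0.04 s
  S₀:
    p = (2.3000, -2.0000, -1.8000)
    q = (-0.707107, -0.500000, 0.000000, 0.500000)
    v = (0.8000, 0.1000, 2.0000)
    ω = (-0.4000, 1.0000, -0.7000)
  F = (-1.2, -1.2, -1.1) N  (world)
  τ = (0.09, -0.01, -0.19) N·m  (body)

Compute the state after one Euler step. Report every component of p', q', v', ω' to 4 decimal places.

a = F/m = (-0.6000, -0.6000, -0.5500)
new position p' = (2.3320, -1.9960, -1.7200)
v' = v + a·dt = (0.7760, 0.0760, 1.9780)
angular accel α = (0.8667, -0.3533, -2.6750)
ω' = ω + α·dt = (-0.3653, 0.9859, -0.8070)
q⊗(0,ω) = (0.1500000, -0.2171572, -1.2571070, -0.0050251)
q' = normalize(q + ½dt·q⊗(0,ω)) = (-0.7039, -0.5042, -0.0251, 0.4997)

p' = (2.3320, -1.9960, -1.7200)
q' = (-0.7039, -0.5042, -0.0251, 0.4997)
v' = (0.7760, 0.0760, 1.9780)
ω' = (-0.3653, 0.9859, -0.8070)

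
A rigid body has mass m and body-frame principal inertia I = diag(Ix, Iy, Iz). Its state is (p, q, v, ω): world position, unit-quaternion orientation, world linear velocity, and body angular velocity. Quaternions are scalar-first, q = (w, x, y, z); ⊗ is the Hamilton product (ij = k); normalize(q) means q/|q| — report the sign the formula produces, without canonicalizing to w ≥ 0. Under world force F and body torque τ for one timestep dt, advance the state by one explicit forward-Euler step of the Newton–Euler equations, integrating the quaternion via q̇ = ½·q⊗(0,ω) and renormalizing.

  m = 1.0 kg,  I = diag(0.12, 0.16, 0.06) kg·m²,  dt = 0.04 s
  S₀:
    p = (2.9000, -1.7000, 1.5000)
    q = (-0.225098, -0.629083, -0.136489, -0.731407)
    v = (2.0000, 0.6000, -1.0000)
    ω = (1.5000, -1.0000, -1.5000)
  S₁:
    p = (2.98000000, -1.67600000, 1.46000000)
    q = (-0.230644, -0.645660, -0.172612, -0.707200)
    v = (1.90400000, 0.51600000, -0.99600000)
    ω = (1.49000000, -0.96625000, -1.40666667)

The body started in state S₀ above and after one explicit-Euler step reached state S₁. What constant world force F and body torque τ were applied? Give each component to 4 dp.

F = (-2.4000, -2.1000, 0.1000)
τ = (-0.1800, 0.0000, 0.0800)

Δv = v₁−v₀ = (-0.09600000, -0.08400000, 0.00400000)
m·(v₁−v₀)/dt = (-2.4000, -2.1000, 0.1000)
rate change Δω = (-0.01000000, 0.03375000, 0.09333333)
τ = I·(Δω/dt) + ω₀×(Iω₀) = (-0.1800, 0.0000, 0.0800)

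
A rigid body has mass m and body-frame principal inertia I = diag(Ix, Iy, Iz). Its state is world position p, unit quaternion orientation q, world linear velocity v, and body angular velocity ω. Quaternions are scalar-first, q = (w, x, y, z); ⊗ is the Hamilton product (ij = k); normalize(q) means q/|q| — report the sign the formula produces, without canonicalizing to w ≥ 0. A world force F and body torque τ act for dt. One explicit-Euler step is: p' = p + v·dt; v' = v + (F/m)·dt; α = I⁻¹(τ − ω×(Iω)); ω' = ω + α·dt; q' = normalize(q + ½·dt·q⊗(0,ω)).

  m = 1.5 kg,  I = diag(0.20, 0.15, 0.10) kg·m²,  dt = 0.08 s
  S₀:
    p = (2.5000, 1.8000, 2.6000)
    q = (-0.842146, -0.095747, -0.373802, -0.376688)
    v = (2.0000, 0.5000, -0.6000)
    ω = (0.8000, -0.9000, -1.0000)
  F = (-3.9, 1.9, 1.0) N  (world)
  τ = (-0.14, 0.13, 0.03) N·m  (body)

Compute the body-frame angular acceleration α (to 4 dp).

α = (-0.4750, 1.4000, -0.0600)

ω×(Iω) gyroscopic = (-0.0450, -0.0800, 0.0360)
α = I⁻¹(τ − ω×Iω) = (-0.4750, 1.4000, -0.0600)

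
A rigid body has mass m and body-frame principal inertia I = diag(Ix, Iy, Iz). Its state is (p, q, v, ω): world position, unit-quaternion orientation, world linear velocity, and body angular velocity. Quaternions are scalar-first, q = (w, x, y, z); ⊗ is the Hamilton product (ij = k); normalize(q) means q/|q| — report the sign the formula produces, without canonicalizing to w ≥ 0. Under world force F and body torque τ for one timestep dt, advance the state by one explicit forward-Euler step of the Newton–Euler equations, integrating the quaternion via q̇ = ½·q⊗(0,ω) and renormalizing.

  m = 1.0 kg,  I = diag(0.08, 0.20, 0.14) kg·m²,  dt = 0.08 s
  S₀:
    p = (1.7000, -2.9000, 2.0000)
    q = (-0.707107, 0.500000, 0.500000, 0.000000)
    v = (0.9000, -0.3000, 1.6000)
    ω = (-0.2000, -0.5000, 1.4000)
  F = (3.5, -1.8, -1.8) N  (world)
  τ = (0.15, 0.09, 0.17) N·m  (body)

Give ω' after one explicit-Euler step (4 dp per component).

ω×(Iω) gyroscopic = (0.0420, 0.0168, 0.0120)
(τ − ω×Iω)/I = (1.3500, 0.3660, 1.1286)
ω + α·dt = (-0.0920, -0.4707, 1.4903)

ω' = (-0.0920, -0.4707, 1.4903)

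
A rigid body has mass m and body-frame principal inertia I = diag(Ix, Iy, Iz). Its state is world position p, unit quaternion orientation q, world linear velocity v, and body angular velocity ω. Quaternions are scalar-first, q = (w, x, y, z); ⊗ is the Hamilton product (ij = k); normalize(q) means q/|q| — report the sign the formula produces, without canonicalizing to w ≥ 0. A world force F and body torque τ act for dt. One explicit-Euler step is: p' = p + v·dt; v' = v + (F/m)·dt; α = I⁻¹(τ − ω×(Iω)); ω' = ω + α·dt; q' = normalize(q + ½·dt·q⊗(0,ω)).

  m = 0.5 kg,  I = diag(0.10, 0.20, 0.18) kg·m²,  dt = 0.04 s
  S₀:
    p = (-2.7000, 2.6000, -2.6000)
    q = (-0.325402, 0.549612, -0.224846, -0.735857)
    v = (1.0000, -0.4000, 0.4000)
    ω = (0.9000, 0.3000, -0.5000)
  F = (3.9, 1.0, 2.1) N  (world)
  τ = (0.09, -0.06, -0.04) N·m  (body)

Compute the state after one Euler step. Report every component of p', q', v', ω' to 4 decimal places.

p' = (-2.6600, 2.5840, -2.5840)
q' = (-0.3412, 0.5503, -0.2345, -0.7251)
v' = (1.3120, -0.3200, 0.5680)
ω' = (0.9348, 0.2808, -0.5149)

linear accel F/m = (7.8000, 2.0000, 4.2000)
new position p' = (-2.6600, 2.5840, -2.5840)
new velocity v' = (1.3120, -0.3200, 0.5680)
ω×(Iω) gyroscopic = (0.0030, 0.0360, 0.0270)
α = I⁻¹(τ − ω×Iω) = (0.8700, -0.4800, -0.3722)
ω' = ω + α·dt = (0.9348, 0.2808, -0.5149)
2q̇ = q⊗(0,ω) = (-0.7951255, 0.0403183, -0.4850859, 0.5299460)
q' = normalize(q + ½dt·q⊗(0,ω)) = (-0.3412, 0.5503, -0.2345, -0.7251)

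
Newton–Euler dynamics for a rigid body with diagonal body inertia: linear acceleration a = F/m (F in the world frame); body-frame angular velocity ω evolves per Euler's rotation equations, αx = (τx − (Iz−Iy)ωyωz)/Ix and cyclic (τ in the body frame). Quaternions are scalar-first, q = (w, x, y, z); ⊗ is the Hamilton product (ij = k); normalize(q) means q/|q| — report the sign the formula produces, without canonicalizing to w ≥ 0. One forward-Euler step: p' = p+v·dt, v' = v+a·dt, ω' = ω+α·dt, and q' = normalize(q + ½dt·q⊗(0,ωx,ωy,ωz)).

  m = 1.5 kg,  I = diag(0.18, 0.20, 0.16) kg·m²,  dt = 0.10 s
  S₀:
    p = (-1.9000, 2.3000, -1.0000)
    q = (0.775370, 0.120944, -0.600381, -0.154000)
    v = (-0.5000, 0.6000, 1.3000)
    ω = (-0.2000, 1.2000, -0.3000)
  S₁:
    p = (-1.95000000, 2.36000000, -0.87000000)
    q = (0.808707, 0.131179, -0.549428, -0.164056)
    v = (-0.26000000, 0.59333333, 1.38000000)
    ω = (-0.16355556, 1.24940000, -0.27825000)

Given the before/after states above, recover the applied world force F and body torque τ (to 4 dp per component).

F = (3.6000, -0.1000, 1.2000)
τ = (0.0800, 0.1000, 0.0300)

Δω = ω₁−ω₀ = (0.03644444, 0.04940000, 0.02175000)
precession coupling = (0.0144, 0.0012, -0.0048)
τ = I·(Δω/dt) + ω₀×(Iω₀) = (0.0800, 0.1000, 0.0300)
v₁ − v₀ = (0.24000000, -0.00666667, 0.08000000)
applied force F = (3.6000, -0.1000, 1.2000)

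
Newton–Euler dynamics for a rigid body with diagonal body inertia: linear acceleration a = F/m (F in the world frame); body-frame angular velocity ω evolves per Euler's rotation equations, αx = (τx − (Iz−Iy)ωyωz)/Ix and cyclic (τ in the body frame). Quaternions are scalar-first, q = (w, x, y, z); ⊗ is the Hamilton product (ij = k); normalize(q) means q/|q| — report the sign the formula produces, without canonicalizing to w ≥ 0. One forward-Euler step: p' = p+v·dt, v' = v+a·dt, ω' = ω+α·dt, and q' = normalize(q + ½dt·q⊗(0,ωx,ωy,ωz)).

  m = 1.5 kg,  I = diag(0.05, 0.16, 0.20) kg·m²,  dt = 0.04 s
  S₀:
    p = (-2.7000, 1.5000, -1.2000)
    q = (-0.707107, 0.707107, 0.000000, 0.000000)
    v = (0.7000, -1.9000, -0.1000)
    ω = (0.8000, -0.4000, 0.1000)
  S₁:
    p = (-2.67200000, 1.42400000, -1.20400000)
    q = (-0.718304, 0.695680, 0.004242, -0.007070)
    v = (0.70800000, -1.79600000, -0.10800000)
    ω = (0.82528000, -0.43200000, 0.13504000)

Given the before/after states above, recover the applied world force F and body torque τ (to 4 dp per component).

Δω = ω₁−ω₀ = (0.02528000, -0.03200000, 0.03504000)
precession coupling = (-0.0016, -0.0120, -0.0352)
applied torque τ = (0.0300, -0.1400, 0.1400)
v₁ − v₀ = (0.00800000, 0.10400000, -0.00800000)
F = m·Δv/dt = (0.3000, 3.9000, -0.3000)

F = (0.3000, 3.9000, -0.3000)
τ = (0.0300, -0.1400, 0.1400)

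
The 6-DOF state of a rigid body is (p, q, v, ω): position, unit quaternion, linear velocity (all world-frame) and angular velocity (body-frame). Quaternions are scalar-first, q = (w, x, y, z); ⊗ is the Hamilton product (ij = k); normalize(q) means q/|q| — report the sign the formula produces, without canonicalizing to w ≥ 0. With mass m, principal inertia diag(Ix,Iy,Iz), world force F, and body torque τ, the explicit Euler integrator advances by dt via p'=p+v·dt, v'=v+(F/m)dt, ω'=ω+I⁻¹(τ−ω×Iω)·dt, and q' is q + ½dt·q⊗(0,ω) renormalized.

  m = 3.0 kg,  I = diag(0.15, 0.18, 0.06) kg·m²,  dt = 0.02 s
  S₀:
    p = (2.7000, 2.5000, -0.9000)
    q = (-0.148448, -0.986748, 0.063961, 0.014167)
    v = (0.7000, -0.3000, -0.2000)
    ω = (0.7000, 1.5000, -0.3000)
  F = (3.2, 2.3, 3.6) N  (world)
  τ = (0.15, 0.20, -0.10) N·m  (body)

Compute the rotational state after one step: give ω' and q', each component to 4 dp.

ω' = (0.7128, 1.5243, -0.3438)
q' = (-0.1424, -0.9881, 0.0589, -0.0006)

gyro term ω×Iω = (0.0540, -0.0189, 0.0315)
α = I⁻¹(τ − ω×Iω) = (0.6400, 1.2161, -2.1917)
ω + α·dt = (0.7128, 1.5243, -0.3438)
2q̇ = q⊗(0,ω) = (0.5990322, -0.1443524, -0.5087795, -1.4803603)
q + ½dt·q⊗(0,ω), renormalized = (-0.1424, -0.9881, 0.0589, -0.0006)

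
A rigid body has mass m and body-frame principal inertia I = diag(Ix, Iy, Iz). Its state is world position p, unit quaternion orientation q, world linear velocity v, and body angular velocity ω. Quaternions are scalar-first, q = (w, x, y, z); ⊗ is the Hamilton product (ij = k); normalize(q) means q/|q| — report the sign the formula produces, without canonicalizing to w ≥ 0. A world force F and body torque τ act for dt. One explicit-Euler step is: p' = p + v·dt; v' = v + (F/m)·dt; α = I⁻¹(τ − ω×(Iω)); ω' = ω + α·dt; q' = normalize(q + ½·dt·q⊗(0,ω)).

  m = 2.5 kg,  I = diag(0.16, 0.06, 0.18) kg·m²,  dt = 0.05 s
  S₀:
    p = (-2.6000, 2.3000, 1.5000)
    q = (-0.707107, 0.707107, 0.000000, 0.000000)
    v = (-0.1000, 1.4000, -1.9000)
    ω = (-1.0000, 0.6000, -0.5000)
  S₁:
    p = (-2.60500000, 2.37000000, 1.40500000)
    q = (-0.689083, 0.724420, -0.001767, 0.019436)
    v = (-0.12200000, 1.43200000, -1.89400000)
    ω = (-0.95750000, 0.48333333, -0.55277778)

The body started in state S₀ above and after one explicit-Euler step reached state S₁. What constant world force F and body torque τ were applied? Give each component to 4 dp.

ω₁ − ω₀ = (0.04250000, -0.11666667, -0.05277778)
applied torque τ = (0.1000, -0.1500, -0.1300)
Δv = v₁−v₀ = (-0.02200000, 0.03200000, 0.00600000)
F = m·Δv/dt = (-1.1000, 1.6000, 0.3000)

F = (-1.1000, 1.6000, 0.3000)
τ = (0.1000, -0.1500, -0.1300)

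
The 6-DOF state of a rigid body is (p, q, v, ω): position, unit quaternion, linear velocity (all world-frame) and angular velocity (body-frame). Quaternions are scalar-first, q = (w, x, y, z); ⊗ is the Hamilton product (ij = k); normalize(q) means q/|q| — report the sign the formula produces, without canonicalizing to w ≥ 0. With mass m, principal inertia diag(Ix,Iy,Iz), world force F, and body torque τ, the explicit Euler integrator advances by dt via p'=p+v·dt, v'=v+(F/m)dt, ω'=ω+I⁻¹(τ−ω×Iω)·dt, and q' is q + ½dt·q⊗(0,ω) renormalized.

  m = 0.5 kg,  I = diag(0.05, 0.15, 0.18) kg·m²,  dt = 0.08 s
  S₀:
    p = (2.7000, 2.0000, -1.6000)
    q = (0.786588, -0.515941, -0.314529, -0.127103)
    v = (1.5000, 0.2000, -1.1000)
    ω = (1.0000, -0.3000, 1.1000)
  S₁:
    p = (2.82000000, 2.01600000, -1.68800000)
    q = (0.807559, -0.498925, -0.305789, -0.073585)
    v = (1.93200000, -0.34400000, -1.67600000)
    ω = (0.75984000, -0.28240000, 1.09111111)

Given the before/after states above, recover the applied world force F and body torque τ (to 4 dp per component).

F = (2.7000, -3.4000, -3.6000)
τ = (-0.1600, -0.1100, -0.0500)

v₁ − v₀ = (0.43200000, -0.54400000, -0.57600000)
applied force F = (2.7000, -3.4000, -3.6000)
rate change Δω = (-0.24016000, 0.01760000, -0.00888889)
precession coupling = (-0.0099, -0.1430, -0.0300)
I·α + gyro = (-0.1600, -0.1100, -0.0500)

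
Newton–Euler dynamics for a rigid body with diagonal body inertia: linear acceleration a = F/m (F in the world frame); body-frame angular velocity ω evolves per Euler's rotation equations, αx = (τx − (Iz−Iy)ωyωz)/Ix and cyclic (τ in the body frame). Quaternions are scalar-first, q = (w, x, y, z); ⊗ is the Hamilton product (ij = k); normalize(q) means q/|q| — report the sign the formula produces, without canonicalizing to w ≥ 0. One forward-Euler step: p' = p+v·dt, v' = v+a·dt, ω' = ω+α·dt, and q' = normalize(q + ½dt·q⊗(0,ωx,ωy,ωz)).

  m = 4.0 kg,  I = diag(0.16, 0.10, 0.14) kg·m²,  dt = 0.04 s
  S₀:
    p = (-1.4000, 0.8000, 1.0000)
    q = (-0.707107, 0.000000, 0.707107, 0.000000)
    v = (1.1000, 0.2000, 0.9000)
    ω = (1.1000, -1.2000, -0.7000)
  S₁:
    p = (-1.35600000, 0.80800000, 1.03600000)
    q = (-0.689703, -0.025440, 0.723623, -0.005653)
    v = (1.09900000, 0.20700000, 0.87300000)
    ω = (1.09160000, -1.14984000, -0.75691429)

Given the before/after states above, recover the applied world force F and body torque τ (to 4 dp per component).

F = (-0.1000, 0.7000, -2.7000)
τ = (0.0000, 0.1100, -0.1200)

v₁ − v₀ = (-0.00100000, 0.00700000, -0.02700000)
m·(v₁−v₀)/dt = (-0.1000, 0.7000, -2.7000)
ω₁ − ω₀ = (-0.00840000, 0.05016000, -0.05691429)
precession coupling = (0.0336, -0.0154, 0.0792)
τ = I·(Δω/dt) + ω₀×(Iω₀) = (0.0000, 0.1100, -0.1200)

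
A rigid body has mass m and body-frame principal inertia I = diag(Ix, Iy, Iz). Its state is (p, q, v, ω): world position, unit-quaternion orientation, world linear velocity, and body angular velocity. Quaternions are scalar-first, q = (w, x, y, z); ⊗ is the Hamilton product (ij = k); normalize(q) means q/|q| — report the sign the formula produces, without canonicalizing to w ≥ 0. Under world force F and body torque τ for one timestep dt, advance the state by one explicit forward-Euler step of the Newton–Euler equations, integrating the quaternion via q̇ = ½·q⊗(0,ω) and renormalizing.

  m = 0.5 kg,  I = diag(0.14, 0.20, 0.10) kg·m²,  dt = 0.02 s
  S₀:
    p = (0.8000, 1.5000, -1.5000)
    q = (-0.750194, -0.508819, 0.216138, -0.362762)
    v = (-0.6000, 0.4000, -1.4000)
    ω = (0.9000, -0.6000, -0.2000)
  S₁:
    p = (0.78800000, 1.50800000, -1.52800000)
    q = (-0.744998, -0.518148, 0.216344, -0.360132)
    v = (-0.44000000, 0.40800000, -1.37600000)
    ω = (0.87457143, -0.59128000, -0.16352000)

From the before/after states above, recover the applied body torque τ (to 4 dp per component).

rate change Δω = (-0.02542857, 0.00872000, 0.03648000)
ω₀×(Iω₀) = (-0.0120, -0.0072, -0.0324)
I·α + gyro = (-0.1900, 0.0800, 0.1500)

τ = (-0.1900, 0.0800, 0.1500)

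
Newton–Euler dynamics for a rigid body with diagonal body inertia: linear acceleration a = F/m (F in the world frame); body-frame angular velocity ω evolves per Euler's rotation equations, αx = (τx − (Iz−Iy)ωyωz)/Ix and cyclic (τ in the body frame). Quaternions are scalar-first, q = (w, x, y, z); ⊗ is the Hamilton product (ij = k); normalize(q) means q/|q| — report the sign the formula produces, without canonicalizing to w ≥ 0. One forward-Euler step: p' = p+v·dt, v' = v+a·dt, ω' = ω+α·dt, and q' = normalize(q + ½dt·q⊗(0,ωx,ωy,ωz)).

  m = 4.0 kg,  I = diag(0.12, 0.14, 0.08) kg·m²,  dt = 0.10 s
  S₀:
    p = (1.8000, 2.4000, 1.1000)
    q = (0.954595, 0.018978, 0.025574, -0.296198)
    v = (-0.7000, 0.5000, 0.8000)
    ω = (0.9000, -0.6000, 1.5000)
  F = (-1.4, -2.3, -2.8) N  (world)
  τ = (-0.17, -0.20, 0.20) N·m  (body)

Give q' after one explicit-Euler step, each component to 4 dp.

q⊗(0,ω) = (0.4425612, 0.7197777, -0.8678022, 1.3974891)
q' = normalize(q + ½dt·q⊗(0,ω)) = (0.9726, 0.0547, -0.0177, -0.2254)

q' = (0.9726, 0.0547, -0.0177, -0.2254)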